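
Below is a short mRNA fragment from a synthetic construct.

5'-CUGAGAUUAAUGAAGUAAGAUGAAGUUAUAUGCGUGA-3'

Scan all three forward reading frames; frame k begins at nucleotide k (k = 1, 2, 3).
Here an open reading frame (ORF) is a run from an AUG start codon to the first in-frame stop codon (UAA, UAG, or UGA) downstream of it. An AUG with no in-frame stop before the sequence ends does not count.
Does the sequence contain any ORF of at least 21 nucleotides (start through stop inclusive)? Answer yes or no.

Frame 1: CUG AGA UUA AUG AAG UAA GAU GAA GUU AUA UGC GUG — AUG at 10, stop UAA at 16 → 9 nt.
Frame 2: UGA GAU UAA UGA AGU AAG AUG AAG UUA UAU GCG UGA — AUG at 20, stop UGA at 35 → 18 nt.
Frame 3: GAG AUU AAU GAA GUA AGA UGA AGU UAU AUG CGU — no AUG→stop ORF.
Largest ORF found is 18 nucleotides < 21, so no.

no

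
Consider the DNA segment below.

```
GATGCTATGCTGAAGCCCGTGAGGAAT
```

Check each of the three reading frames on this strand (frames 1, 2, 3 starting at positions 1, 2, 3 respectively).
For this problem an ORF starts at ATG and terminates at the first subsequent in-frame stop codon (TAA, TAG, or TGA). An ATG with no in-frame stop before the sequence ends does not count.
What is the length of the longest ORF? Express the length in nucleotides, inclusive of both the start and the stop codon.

12

Frame 1: GAT GCT ATG CTG AAG CCC GTG AGG AAT — no ATG→stop ORF.
Frame 2: ATG CTA TGC TGA AGC CCG TGA GGA — ATG at 2, stop TGA at 11 → 12 nt.
Frame 3: TGC TAT GCT GAA GCC CGT GAG GAA — no ATG→stop ORF.
Longest: frame 2, positions 2–13, 12 nt = 4 codons = 3 aa. → 12 nucleotides.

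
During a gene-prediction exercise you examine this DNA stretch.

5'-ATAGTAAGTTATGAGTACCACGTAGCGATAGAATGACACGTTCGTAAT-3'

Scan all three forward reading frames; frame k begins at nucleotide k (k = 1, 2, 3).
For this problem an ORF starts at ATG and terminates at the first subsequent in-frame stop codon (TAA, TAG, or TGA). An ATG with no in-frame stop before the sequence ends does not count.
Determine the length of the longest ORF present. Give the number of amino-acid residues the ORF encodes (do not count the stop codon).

4

Frame 1: ATA GTA AGT TAT GAG TAC CAC GTA GCG ATA GAA TGA CAC GTT CGT AAT — no ATG→stop ORF.
Frame 2: TAG TAA GTT ATG AGT ACC ACG TAG CGA TAG AAT GAC ACG TTC GTA — ATG at 11, stop TAG at 23 → 15 nt.
Frame 3: AGT AAG TTA TGA GTA CCA CGT AGC GAT AGA ATG ACA CGT TCG TAA — ATG at 33, stop TAA at 45 → 15 nt.
Longest: frame 2, positions 11–25, 15 nt = 5 codons = 4 aa. → 4 amino acids.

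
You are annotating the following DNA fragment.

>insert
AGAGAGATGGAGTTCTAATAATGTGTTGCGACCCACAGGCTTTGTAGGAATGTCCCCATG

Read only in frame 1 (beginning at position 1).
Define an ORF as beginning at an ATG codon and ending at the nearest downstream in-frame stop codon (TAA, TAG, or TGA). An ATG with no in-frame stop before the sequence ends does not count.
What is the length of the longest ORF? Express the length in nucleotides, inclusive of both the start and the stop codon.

Frame 1: AGA GAG ATG GAG TTC TAA TAA TGT GTT GCG ACC CAC AGG CTT TGT AGG AAT GTC CCC ATG — ATG at 7, stop TAA at 16 → 12 nt.
Longest: frame 1, positions 7–18, 12 nt = 4 codons = 3 aa. → 12 nucleotides.

12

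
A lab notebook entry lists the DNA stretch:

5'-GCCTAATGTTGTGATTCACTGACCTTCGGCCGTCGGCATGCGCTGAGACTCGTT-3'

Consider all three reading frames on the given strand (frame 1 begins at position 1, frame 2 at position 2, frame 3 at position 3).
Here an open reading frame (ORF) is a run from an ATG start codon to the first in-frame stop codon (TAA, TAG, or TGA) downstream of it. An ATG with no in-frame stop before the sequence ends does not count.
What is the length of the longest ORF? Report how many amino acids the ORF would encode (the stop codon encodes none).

Frame 1: GCC TAA TGT TGT GAT TCA CTG ACC TTC GGC CGT CGG CAT GCG CTG AGA CTC GTT — no ATG→stop ORF.
Frame 2: CCT AAT GTT GTG ATT CAC TGA CCT TCG GCC GTC GGC ATG CGC TGA GAC TCG — ATG at 38, stop TGA at 44 → 9 nt.
Frame 3: CTA ATG TTG TGA TTC ACT GAC CTT CGG CCG TCG GCA TGC GCT GAG ACT CGT — ATG at 6, stop TGA at 12 → 9 nt.
Longest: frame 2, positions 38–46, 9 nt = 3 codons = 2 aa. → 2 amino acids.

2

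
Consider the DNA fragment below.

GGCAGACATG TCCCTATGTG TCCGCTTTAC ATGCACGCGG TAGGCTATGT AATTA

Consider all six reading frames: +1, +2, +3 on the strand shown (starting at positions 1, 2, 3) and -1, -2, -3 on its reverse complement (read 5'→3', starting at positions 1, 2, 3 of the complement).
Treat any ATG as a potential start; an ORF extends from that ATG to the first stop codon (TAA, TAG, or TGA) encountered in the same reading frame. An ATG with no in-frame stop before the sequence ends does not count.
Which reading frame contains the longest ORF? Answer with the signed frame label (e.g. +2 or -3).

+2

Reverse complement (5'→3'): TAATTACATAGCCTACCGCGTGCATGTAAAGCGGACACATAGGGACATGTCTGCC
Frame +1: GGC AGA CAT GTC CCT ATG TGT CCG CTT TAC ATG CAC GCG GTA GGC TAT GTA ATT — no ATG→stop ORF.
Frame +2: GCA GAC ATG TCC CTA TGT GTC CGC TTT ACA TGC ACG CGG TAG GCT ATG TAA TTA — ATG at 8, stop TAG at 41 → 36 nt; ATG at 47, stop TAA at 50 → 6 nt.
Frame +3: CAG ACA TGT CCC TAT GTG TCC GCT TTA CAT GCA CGC GGT AGG CTA TGT AAT — no ATG→stop ORF.
Frame -1: TAA TTA CAT AGC CTA CCG CGT GCA TGT AAA GCG GAC ACA TAG GGA CAT GTC TGC — no ATG→stop ORF.
Frame -2: AAT TAC ATA GCC TAC CGC GTG CAT GTA AAG CGG ACA CAT AGG GAC ATG TCT GCC — no ATG→stop ORF.
Frame -3: ATT ACA TAG CCT ACC GCG TGC ATG TAA AGC GGA CAC ATA GGG ACA TGT CTG — ATG at 24, stop TAA at 27 → 6 nt.
Longest ORF is 36 nt in frame +2 (positions 8–43).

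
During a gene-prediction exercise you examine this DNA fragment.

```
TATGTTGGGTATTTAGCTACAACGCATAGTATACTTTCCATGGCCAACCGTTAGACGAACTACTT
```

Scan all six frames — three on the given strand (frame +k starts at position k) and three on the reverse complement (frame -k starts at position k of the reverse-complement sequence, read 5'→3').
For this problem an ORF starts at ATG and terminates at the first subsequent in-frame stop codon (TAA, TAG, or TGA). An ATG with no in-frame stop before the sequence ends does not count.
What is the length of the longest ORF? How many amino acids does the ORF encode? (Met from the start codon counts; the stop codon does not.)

4

Reverse complement (5'→3'): AAGTAGTTCGTCTAACGGTTGGCCATGGAAAGTATACTATGCGTTGTAGCTAAATACCCAACATA
Frame +1: TAT GTT GGG TAT TTA GCT ACA ACG CAT AGT ATA CTT TCC ATG GCC AAC CGT TAG ACG AAC TAC — ATG at 40, stop TAG at 52 → 15 nt.
Frame +2: ATG TTG GGT ATT TAG CTA CAA CGC ATA GTA TAC TTT CCA TGG CCA ACC GTT AGA CGA ACT ACT — ATG at 2, stop TAG at 14 → 15 nt.
Frame +3: TGT TGG GTA TTT AGC TAC AAC GCA TAG TAT ACT TTC CAT GGC CAA CCG TTA GAC GAA CTA CTT — no ATG→stop ORF.
Frame -1: AAG TAG TTC GTC TAA CGG TTG GCC ATG GAA AGT ATA CTA TGC GTT GTA GCT AAA TAC CCA ACA — no ATG→stop ORF.
Frame -2: AGT AGT TCG TCT AAC GGT TGG CCA TGG AAA GTA TAC TAT GCG TTG TAG CTA AAT ACC CAA CAT — no ATG→stop ORF.
Frame -3: GTA GTT CGT CTA ACG GTT GGC CAT GGA AAG TAT ACT ATG CGT TGT AGC TAA ATA CCC AAC ATA — ATG at 39, stop TAA at 51 → 15 nt.
Longest: frame +1, positions 40–54, 15 nt = 5 codons = 4 aa. → 4 amino acids.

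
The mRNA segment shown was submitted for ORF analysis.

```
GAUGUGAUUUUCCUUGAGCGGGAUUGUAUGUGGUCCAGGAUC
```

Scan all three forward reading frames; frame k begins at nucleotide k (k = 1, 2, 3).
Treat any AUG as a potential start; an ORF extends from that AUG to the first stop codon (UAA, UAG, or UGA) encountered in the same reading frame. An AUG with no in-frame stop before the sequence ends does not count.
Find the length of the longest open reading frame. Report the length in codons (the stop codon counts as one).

Frame 1: GAU GUG AUU UUC CUU GAG CGG GAU UGU AUG UGG UCC AGG AUC — no AUG→stop ORF.
Frame 2: AUG UGA UUU UCC UUG AGC GGG AUU GUA UGU GGU CCA GGA — AUG at 2, stop UGA at 5 → 6 nt.
Frame 3: UGU GAU UUU CCU UGA GCG GGA UUG UAU GUG GUC CAG GAU — no AUG→stop ORF.
Longest: frame 2, positions 2–7, 6 nt = 2 codons = 1 aa. → 2 codons.

2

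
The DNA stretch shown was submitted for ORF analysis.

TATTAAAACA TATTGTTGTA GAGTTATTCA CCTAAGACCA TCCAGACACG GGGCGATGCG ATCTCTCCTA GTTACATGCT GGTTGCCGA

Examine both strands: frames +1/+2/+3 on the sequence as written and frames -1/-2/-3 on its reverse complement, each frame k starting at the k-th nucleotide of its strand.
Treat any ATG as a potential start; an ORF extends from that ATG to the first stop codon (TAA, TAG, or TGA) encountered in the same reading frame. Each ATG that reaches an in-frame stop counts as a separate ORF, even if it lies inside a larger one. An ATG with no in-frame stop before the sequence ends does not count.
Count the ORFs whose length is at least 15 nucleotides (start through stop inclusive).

Reverse complement (5'→3'): TCGGCAACCAGCATGTAACTAGGAGAGATCGCATCGCCCCGTGTCTGGATGGTCTTAGGTGAATAACTCTACAACAATATGTTTTAATA
Frame +1: TAT TAA AAC ATA TTG TTG TAG AGT TAT TCA CCT AAG ACC ATC CAG ACA CGG GGC GAT GCG ATC TCT CCT AGT TAC ATG CTG GTT GCC — no ATG→stop ORF.
Frame +2: ATT AAA ACA TAT TGT TGT AGA GTT ATT CAC CTA AGA CCA TCC AGA CAC GGG GCG ATG CGA TCT CTC CTA GTT ACA TGC TGG TTG CCG — no ATG→stop ORF.
Frame +3: TTA AAA CAT ATT GTT GTA GAG TTA TTC ACC TAA GAC CAT CCA GAC ACG GGG CGA TGC GAT CTC TCC TAG TTA CAT GCT GGT TGC CGA — no ATG→stop ORF.
Frame -1: TCG GCA ACC AGC ATG TAA CTA GGA GAG ATC GCA TCG CCC CGT GTC TGG ATG GTC TTA GGT GAA TAA CTC TAC AAC AAT ATG TTT TAA — ATG at 13, stop TAA at 16 → 6 nt; ATG at 49, stop TAA at 64 → 18 nt; ATG at 79, stop TAA at 85 → 9 nt.
Frame -2: CGG CAA CCA GCA TGT AAC TAG GAG AGA TCG CAT CGC CCC GTG TCT GGA TGG TCT TAG GTG AAT AAC TCT ACA ACA ATA TGT TTT AAT — no ATG→stop ORF.
Frame -3: GGC AAC CAG CAT GTA ACT AGG AGA GAT CGC ATC GCC CCG TGT CTG GAT GGT CTT AGG TGA ATA ACT CTA CAA CAA TAT GTT TTA ATA — no ATG→stop ORF.
ORFs ≥ 15 nucleotides: frame -1 49–66 (18 nucleotides). Count = 1.

1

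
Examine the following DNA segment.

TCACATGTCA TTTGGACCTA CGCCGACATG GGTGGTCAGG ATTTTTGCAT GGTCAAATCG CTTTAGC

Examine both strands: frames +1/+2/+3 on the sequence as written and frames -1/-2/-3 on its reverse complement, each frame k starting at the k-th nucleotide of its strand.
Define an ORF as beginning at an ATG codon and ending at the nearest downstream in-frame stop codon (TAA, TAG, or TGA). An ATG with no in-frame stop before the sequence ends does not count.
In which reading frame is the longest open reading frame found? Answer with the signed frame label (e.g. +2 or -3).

Reverse complement (5'→3'): GCTAAAGCGATTTGACCATGCAAAAATCCTGACCACCCATGTCGGCGTAGGTCCAAATGACATGTGA
Frame +1: TCA CAT GTC ATT TGG ACC TAC GCC GAC ATG GGT GGT CAG GAT TTT TGC ATG GTC AAA TCG CTT TAG — ATG at 28, stop TAG at 64 → 39 nt; ATG at 49, stop TAG at 64 → 18 nt.
Frame +2: CAC ATG TCA TTT GGA CCT ACG CCG ACA TGG GTG GTC AGG ATT TTT GCA TGG TCA AAT CGC TTT AGC — no ATG→stop ORF.
Frame +3: ACA TGT CAT TTG GAC CTA CGC CGA CAT GGG TGG TCA GGA TTT TTG CAT GGT CAA ATC GCT TTA — no ATG→stop ORF.
Frame -1: GCT AAA GCG ATT TGA CCA TGC AAA AAT CCT GAC CAC CCA TGT CGG CGT AGG TCC AAA TGA CAT GTG — no ATG→stop ORF.
Frame -2: CTA AAG CGA TTT GAC CAT GCA AAA ATC CTG ACC ACC CAT GTC GGC GTA GGT CCA AAT GAC ATG TGA — ATG at 62, stop TGA at 65 → 6 nt.
Frame -3: TAA AGC GAT TTG ACC ATG CAA AAA TCC TGA CCA CCC ATG TCG GCG TAG GTC CAA ATG ACA TGT — ATG at 18, stop TGA at 30 → 15 nt; ATG at 39, stop TAG at 48 → 12 nt.
Longest ORF is 39 nt in frame +1 (positions 28–66).

+1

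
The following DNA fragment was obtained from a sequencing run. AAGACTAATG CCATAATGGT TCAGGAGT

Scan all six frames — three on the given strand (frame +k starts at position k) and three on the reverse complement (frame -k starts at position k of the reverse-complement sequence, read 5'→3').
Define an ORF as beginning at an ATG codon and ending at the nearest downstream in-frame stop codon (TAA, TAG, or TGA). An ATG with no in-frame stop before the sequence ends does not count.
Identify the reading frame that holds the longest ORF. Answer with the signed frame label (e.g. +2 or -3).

+2

Reverse complement (5'→3'): ACTCCTGAACCATTATGGCATTAGTCTT
Frame +1: AAG ACT AAT GCC ATA ATG GTT CAG GAG — no ATG→stop ORF.
Frame +2: AGA CTA ATG CCA TAA TGG TTC AGG AGT — ATG at 8, stop TAA at 14 → 9 nt.
Frame +3: GAC TAA TGC CAT AAT GGT TCA GGA — no ATG→stop ORF.
Frame -1: ACT CCT GAA CCA TTA TGG CAT TAG TCT — no ATG→stop ORF.
Frame -2: CTC CTG AAC CAT TAT GGC ATT AGT CTT — no ATG→stop ORF.
Frame -3: TCC TGA ACC ATT ATG GCA TTA GTC — no ATG→stop ORF.
Longest ORF is 9 nt in frame +2 (positions 8–16).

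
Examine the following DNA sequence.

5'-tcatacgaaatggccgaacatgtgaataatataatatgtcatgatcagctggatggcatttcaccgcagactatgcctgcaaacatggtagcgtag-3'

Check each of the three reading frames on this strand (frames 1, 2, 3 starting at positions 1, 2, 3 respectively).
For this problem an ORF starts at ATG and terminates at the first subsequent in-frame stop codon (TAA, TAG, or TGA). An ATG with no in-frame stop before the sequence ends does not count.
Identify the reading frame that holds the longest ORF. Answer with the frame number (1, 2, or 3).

1

Frame 1: TCA TAC GAA ATG GCC GAA CAT GTG AAT AAT ATA ATA TGT CAT GAT CAG CTG GAT GGC ATT TCA CCG CAG ACT ATG CCT GCA AAC ATG GTA GCG TAG — ATG at 10, stop TAG at 94 → 87 nt; ATG at 73, stop TAG at 94 → 24 nt; ATG at 85, stop TAG at 94 → 12 nt.
Frame 2: CAT ACG AAA TGG CCG AAC ATG TGA ATA ATA TAA TAT GTC ATG ATC AGC TGG ATG GCA TTT CAC CGC AGA CTA TGC CTG CAA ACA TGG TAG CGT — ATG at 20, stop TGA at 23 → 6 nt; ATG at 41, stop TAG at 89 → 51 nt; ATG at 53, stop TAG at 89 → 39 nt.
Frame 3: ATA CGA AAT GGC CGA ACA TGT GAA TAA TAT AAT ATG TCA TGA TCA GCT GGA TGG CAT TTC ACC GCA GAC TAT GCC TGC AAA CAT GGT AGC GTA — ATG at 36, stop TGA at 42 → 9 nt.
Longest ORF is 87 nt in frame 1 (positions 10–96).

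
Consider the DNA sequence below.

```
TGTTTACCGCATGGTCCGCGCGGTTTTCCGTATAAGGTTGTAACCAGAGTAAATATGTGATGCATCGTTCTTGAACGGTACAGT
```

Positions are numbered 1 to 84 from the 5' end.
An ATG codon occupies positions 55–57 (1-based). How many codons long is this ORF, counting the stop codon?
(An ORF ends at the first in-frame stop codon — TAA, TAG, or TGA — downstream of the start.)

2

Codons from position 55: ATG (55–57), TGA (58–60).
TGA is the first in-frame stop; that's 2 codons including the stop.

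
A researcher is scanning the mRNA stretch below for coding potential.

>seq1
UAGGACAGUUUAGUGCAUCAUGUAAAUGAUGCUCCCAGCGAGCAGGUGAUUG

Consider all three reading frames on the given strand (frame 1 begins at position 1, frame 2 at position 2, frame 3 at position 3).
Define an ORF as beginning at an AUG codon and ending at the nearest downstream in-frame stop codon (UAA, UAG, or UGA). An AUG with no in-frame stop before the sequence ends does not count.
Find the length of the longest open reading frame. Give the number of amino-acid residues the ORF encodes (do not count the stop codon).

7

Frame 1: UAG GAC AGU UUA GUG CAU CAU GUA AAU GAU GCU CCC AGC GAG CAG GUG AUU — no AUG→stop ORF.
Frame 2: AGG ACA GUU UAG UGC AUC AUG UAA AUG AUG CUC CCA GCG AGC AGG UGA UUG — AUG at 20, stop UAA at 23 → 6 nt; AUG at 26, stop UGA at 47 → 24 nt; AUG at 29, stop UGA at 47 → 21 nt.
Frame 3: GGA CAG UUU AGU GCA UCA UGU AAA UGA UGC UCC CAG CGA GCA GGU GAU — no AUG→stop ORF.
Longest: frame 2, positions 26–49, 24 nt = 8 codons = 7 aa. → 7 amino acids.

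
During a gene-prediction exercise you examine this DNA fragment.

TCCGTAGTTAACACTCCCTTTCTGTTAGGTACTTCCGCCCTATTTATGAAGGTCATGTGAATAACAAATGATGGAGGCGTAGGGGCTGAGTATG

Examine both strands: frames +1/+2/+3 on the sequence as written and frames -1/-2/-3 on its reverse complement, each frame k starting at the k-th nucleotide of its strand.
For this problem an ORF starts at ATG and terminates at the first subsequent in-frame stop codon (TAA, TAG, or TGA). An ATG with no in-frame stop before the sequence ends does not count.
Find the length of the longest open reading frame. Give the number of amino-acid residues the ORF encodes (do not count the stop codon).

4

Reverse complement (5'→3'): CATACTCAGCCCCTACGCCTCCATCATTTGTTATTCACATGACCTTCATAAATAGGGCGGAAGTACCTAACAGAAAGGGAGTGTTAACTACGGA
Frame +1: TCC GTA GTT AAC ACT CCC TTT CTG TTA GGT ACT TCC GCC CTA TTT ATG AAG GTC ATG TGA ATA ACA AAT GAT GGA GGC GTA GGG GCT GAG TAT — ATG at 46, stop TGA at 58 → 15 nt; ATG at 55, stop TGA at 58 → 6 nt.
Frame +2: CCG TAG TTA ACA CTC CCT TTC TGT TAG GTA CTT CCG CCC TAT TTA TGA AGG TCA TGT GAA TAA CAA ATG ATG GAG GCG TAG GGG CTG AGT ATG — ATG at 68, stop TAG at 80 → 15 nt; ATG at 71, stop TAG at 80 → 12 nt.
Frame +3: CGT AGT TAA CAC TCC CTT TCT GTT AGG TAC TTC CGC CCT ATT TAT GAA GGT CAT GTG AAT AAC AAA TGA TGG AGG CGT AGG GGC TGA GTA — no ATG→stop ORF.
Frame -1: CAT ACT CAG CCC CTA CGC CTC CAT CAT TTG TTA TTC ACA TGA CCT TCA TAA ATA GGG CGG AAG TAC CTA ACA GAA AGG GAG TGT TAA CTA CGG — no ATG→stop ORF.
Frame -2: ATA CTC AGC CCC TAC GCC TCC ATC ATT TGT TAT TCA CAT GAC CTT CAT AAA TAG GGC GGA AGT ACC TAA CAG AAA GGG AGT GTT AAC TAC GGA — no ATG→stop ORF.
Frame -3: TAC TCA GCC CCT ACG CCT CCA TCA TTT GTT ATT CAC ATG ACC TTC ATA AAT AGG GCG GAA GTA CCT AAC AGA AAG GGA GTG TTA ACT ACG — no ATG→stop ORF.
Longest: frame +1, positions 46–60, 15 nt = 5 codons = 4 aa. → 4 amino acids.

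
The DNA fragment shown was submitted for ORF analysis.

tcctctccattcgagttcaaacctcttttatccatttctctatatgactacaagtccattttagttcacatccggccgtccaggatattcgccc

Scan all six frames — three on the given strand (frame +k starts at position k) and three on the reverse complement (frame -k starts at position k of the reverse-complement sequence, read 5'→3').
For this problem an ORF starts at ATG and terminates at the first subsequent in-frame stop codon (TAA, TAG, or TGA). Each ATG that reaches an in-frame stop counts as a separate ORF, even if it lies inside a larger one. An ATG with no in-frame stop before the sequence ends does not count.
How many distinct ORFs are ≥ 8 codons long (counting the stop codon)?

0

Reverse complement (5'→3'): GGGCGAATATCCTGGACGGCCGGATGTGAACTAAAATGGACTTGTAGTCATATAGAGAAATGGATAAAAGAGGTTTGAACTCGAATGGAGAGGA
Frame +1: TCC TCT CCA TTC GAG TTC AAA CCT CTT TTA TCC ATT TCT CTA TAT GAC TAC AAG TCC ATT TTA GTT CAC ATC CGG CCG TCC AGG ATA TTC GCC — no ATG→stop ORF.
Frame +2: CCT CTC CAT TCG AGT TCA AAC CTC TTT TAT CCA TTT CTC TAT ATG ACT ACA AGT CCA TTT TAG TTC ACA TCC GGC CGT CCA GGA TAT TCG CCC — ATG at 44, stop TAG at 62 → 21 nt.
Frame +3: CTC TCC ATT CGA GTT CAA ACC TCT TTT ATC CAT TTC TCT ATA TGA CTA CAA GTC CAT TTT AGT TCA CAT CCG GCC GTC CAG GAT ATT CGC — no ATG→stop ORF.
Frame -1: GGG CGA ATA TCC TGG ACG GCC GGA TGT GAA CTA AAA TGG ACT TGT AGT CAT ATA GAG AAA TGG ATA AAA GAG GTT TGA ACT CGA ATG GAG AGG — no ATG→stop ORF.
Frame -2: GGC GAA TAT CCT GGA CGG CCG GAT GTG AAC TAA AAT GGA CTT GTA GTC ATA TAG AGA AAT GGA TAA AAG AGG TTT GAA CTC GAA TGG AGA GGA — no ATG→stop ORF.
Frame -3: GCG AAT ATC CTG GAC GGC CGG ATG TGA ACT AAA ATG GAC TTG TAG TCA TAT AGA GAA ATG GAT AAA AGA GGT TTG AAC TCG AAT GGA GAG — ATG at 24, stop TGA at 27 → 6 nt; ATG at 36, stop TAG at 45 → 12 nt.
No ORF reaches 8 codons. Count = 0.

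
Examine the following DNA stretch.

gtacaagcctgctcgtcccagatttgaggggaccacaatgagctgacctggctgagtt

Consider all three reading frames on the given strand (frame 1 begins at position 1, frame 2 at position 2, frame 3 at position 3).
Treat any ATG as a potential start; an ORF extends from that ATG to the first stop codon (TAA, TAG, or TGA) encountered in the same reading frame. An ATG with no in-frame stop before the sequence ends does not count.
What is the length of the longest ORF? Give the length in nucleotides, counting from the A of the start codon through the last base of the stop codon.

Frame 1: GTA CAA GCC TGC TCG TCC CAG ATT TGA GGG GAC CAC AAT GAG CTG ACC TGG CTG AGT — no ATG→stop ORF.
Frame 2: TAC AAG CCT GCT CGT CCC AGA TTT GAG GGG ACC ACA ATG AGC TGA CCT GGC TGA GTT — ATG at 38, stop TGA at 44 → 9 nt.
Frame 3: ACA AGC CTG CTC GTC CCA GAT TTG AGG GGA CCA CAA TGA GCT GAC CTG GCT GAG — no ATG→stop ORF.
Longest: frame 2, positions 38–46, 9 nt = 3 codons = 2 aa. → 9 nucleotides.

9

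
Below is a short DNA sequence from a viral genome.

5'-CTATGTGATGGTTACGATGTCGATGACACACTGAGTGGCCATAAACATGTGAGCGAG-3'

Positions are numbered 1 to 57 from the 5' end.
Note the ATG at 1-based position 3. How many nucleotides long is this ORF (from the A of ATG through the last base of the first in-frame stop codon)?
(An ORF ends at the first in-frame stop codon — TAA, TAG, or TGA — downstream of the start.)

Codons from position 3: ATG (3–5), TGA (6–8).
TGA is the first in-frame stop; ORF spans 3–8, 6 nucleotides.

6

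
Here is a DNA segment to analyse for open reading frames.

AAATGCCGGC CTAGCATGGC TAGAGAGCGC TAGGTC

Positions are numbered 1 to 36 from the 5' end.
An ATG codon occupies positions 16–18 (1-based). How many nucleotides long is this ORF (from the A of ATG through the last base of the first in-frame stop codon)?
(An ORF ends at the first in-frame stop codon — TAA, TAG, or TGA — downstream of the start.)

18

Codons from position 16: ATG (16–18), GCT (19–21), AGA (22–24), GAG (25–27), CGC (28–30), TAG (31–33).
TAG is the first in-frame stop; ORF spans 16–33, 18 nucleotides.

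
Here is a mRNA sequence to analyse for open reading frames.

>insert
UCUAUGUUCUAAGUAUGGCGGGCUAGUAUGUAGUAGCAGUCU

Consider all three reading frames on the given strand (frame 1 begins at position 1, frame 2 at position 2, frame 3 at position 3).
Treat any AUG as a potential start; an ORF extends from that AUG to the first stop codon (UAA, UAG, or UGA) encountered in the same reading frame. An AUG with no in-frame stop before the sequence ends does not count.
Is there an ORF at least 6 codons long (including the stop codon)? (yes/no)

Frame 1: UCU AUG UUC UAA GUA UGG CGG GCU AGU AUG UAG UAG CAG UCU — AUG at 4, stop UAA at 10 → 9 nt; AUG at 28, stop UAG at 31 → 6 nt.
Frame 2: CUA UGU UCU AAG UAU GGC GGG CUA GUA UGU AGU AGC AGU — no AUG→stop ORF.
Frame 3: UAU GUU CUA AGU AUG GCG GGC UAG UAU GUA GUA GCA GUC — AUG at 15, stop UAG at 24 → 12 nt.
Largest ORF found is 4 codons < 6, so no.

no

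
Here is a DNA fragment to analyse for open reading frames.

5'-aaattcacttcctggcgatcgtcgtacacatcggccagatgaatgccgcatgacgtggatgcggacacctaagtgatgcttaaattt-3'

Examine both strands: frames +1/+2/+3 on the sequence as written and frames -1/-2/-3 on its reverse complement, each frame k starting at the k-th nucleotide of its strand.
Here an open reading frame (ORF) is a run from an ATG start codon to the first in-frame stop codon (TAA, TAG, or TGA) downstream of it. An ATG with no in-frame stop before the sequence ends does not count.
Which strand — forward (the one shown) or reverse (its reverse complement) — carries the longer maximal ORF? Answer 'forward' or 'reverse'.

Reverse complement (5'→3'): AAATTTAAGCATCACTTAGGTGTCCGCATCCACGTCATGCGGCATTCATCTGGCCGATGTGTACGACGATCGCCAGGAAGTGAATTT
Frame +1: AAA TTC ACT TCC TGG CGA TCG TCG TAC ACA TCG GCC AGA TGA ATG CCG CAT GAC GTG GAT GCG GAC ACC TAA GTG ATG CTT AAA TTT — ATG at 43, stop TAA at 70 → 30 nt.
Frame +2: AAT TCA CTT CCT GGC GAT CGT CGT ACA CAT CGG CCA GAT GAA TGC CGC ATG ACG TGG ATG CGG ACA CCT AAG TGA TGC TTA AAT — ATG at 50, stop TGA at 74 → 27 nt; ATG at 59, stop TGA at 74 → 18 nt.
Frame +3: ATT CAC TTC CTG GCG ATC GTC GTA CAC ATC GGC CAG ATG AAT GCC GCA TGA CGT GGA TGC GGA CAC CTA AGT GAT GCT TAA ATT — ATG at 39, stop TGA at 51 → 15 nt.
Frame -1: AAA TTT AAG CAT CAC TTA GGT GTC CGC ATC CAC GTC ATG CGG CAT TCA TCT GGC CGA TGT GTA CGA CGA TCG CCA GGA AGT GAA TTT — no ATG→stop ORF.
Frame -2: AAT TTA AGC ATC ACT TAG GTG TCC GCA TCC ACG TCA TGC GGC ATT CAT CTG GCC GAT GTG TAC GAC GAT CGC CAG GAA GTG AAT — no ATG→stop ORF.
Frame -3: ATT TAA GCA TCA CTT AGG TGT CCG CAT CCA CGT CAT GCG GCA TTC ATC TGG CCG ATG TGT ACG ACG ATC GCC AGG AAG TGA ATT — ATG at 57, stop TGA at 81 → 27 nt.
Forward-strand max 30 nt; reverse-strand max 27 nt. The forward strand has the longer ORF.

forward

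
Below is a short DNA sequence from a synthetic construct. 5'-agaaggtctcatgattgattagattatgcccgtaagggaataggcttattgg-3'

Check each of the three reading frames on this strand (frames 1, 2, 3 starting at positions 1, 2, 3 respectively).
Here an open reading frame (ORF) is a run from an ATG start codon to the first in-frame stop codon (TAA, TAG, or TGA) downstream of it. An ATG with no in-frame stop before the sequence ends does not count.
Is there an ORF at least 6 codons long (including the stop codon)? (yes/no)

yes

Frame 1: AGA AGG TCT CAT GAT TGA TTA GAT TAT GCC CGT AAG GGA ATA GGC TTA TTG — no ATG→stop ORF.
Frame 2: GAA GGT CTC ATG ATT GAT TAG ATT ATG CCC GTA AGG GAA TAG GCT TAT TGG — ATG at 11, stop TAG at 20 → 12 nt; ATG at 26, stop TAG at 41 → 18 nt.
Frame 3: AAG GTC TCA TGA TTG ATT AGA TTA TGC CCG TAA GGG AAT AGG CTT ATT — no ATG→stop ORF.
Frame 2 has an ORF of 6 codons (positions 26–43) ≥ 6, so yes.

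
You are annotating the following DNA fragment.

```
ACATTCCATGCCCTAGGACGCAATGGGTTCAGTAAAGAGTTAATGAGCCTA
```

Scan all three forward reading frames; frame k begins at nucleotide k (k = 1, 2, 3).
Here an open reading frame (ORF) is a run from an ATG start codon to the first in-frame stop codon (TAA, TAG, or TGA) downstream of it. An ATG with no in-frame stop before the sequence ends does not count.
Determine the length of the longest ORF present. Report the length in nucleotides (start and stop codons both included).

21

Frame 1: ACA TTC CAT GCC CTA GGA CGC AAT GGG TTC AGT AAA GAG TTA ATG AGC CTA — no ATG→stop ORF.
Frame 2: CAT TCC ATG CCC TAG GAC GCA ATG GGT TCA GTA AAG AGT TAA TGA GCC — ATG at 8, stop TAG at 14 → 9 nt; ATG at 23, stop TAA at 41 → 21 nt.
Frame 3: ATT CCA TGC CCT AGG ACG CAA TGG GTT CAG TAA AGA GTT AAT GAG CCT — no ATG→stop ORF.
Longest: frame 2, positions 23–43, 21 nt = 7 codons = 6 aa. → 21 nucleotides.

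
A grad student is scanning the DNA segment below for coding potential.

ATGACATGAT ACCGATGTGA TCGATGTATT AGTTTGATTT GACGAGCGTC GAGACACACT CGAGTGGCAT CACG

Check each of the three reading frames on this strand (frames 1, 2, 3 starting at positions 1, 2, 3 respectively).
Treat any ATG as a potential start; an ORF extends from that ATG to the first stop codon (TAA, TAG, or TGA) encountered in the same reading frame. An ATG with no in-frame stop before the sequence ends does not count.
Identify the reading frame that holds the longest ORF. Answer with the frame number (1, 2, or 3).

Frame 1: ATG ACA TGA TAC CGA TGT GAT CGA TGT ATT AGT TTG ATT TGA CGA GCG TCG AGA CAC ACT CGA GTG GCA TCA — ATG at 1, stop TGA at 7 → 9 nt.
Frame 2: TGA CAT GAT ACC GAT GTG ATC GAT GTA TTA GTT TGA TTT GAC GAG CGT CGA GAC ACA CTC GAG TGG CAT CAC — no ATG→stop ORF.
Frame 3: GAC ATG ATA CCG ATG TGA TCG ATG TAT TAG TTT GAT TTG ACG AGC GTC GAG ACA CAC TCG AGT GGC ATC ACG — ATG at 6, stop TGA at 18 → 15 nt; ATG at 15, stop TGA at 18 → 6 nt; ATG at 24, stop TAG at 30 → 9 nt.
Longest ORF is 15 nt in frame 3 (positions 6–20).

3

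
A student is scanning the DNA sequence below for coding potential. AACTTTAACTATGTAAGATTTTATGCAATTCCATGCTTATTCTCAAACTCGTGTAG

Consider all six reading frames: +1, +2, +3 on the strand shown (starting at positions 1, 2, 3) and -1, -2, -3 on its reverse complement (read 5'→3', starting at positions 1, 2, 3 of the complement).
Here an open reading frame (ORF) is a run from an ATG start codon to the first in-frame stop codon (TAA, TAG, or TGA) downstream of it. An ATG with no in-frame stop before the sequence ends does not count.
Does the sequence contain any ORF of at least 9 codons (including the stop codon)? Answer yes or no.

yes

Reverse complement (5'→3'): CTACACGAGTTTGAGAATAAGCATGGAATTGCATAAAATCTTACATAGTTAAAGTT
Frame +1: AAC TTT AAC TAT GTA AGA TTT TAT GCA ATT CCA TGC TTA TTC TCA AAC TCG TGT — no ATG→stop ORF.
Frame +2: ACT TTA ACT ATG TAA GAT TTT ATG CAA TTC CAT GCT TAT TCT CAA ACT CGT GTA — ATG at 11, stop TAA at 14 → 6 nt.
Frame +3: CTT TAA CTA TGT AAG ATT TTA TGC AAT TCC ATG CTT ATT CTC AAA CTC GTG TAG — ATG at 33, stop TAG at 54 → 24 nt.
Frame -1: CTA CAC GAG TTT GAG AAT AAG CAT GGA ATT GCA TAA AAT CTT ACA TAG TTA AAG — no ATG→stop ORF.
Frame -2: TAC ACG AGT TTG AGA ATA AGC ATG GAA TTG CAT AAA ATC TTA CAT AGT TAA AGT — ATG at 23, stop TAA at 50 → 30 nt.
Frame -3: ACA CGA GTT TGA GAA TAA GCA TGG AAT TGC ATA AAA TCT TAC ATA GTT AAA GTT — no ATG→stop ORF.
Frame -2 has an ORF of 10 codons (positions 23–52) ≥ 9, so yes.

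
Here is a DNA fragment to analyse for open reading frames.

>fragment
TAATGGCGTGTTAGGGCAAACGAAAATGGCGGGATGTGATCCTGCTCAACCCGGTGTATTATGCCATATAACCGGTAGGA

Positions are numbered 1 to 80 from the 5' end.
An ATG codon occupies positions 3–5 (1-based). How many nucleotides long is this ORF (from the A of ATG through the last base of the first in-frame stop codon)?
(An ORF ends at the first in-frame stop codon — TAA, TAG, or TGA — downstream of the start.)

12

Codons from position 3: ATG (3–5), GCG (6–8), TGT (9–11), TAG (12–14).
TAG is the first in-frame stop; ORF spans 3–14, 12 nucleotides.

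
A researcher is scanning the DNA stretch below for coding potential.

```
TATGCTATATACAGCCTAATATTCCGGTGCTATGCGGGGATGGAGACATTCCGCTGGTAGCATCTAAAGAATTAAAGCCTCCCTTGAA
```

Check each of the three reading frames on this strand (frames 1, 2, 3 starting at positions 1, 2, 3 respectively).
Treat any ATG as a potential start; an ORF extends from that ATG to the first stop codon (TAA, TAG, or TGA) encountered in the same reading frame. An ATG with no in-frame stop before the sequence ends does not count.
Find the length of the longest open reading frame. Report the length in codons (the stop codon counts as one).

Frame 1: TAT GCT ATA TAC AGC CTA ATA TTC CGG TGC TAT GCG GGG ATG GAG ACA TTC CGC TGG TAG CAT CTA AAG AAT TAA AGC CTC CCT TGA — ATG at 40, stop TAG at 58 → 21 nt.
Frame 2: ATG CTA TAT ACA GCC TAA TAT TCC GGT GCT ATG CGG GGA TGG AGA CAT TCC GCT GGT AGC ATC TAA AGA ATT AAA GCC TCC CTT GAA — ATG at 2, stop TAA at 17 → 18 nt; ATG at 32, stop TAA at 65 → 36 nt.
Frame 3: TGC TAT ATA CAG CCT AAT ATT CCG GTG CTA TGC GGG GAT GGA GAC ATT CCG CTG GTA GCA TCT AAA GAA TTA AAG CCT CCC TTG — no ATG→stop ORF.
Longest: frame 2, positions 32–67, 36 nt = 12 codons = 11 aa. → 12 codons.

12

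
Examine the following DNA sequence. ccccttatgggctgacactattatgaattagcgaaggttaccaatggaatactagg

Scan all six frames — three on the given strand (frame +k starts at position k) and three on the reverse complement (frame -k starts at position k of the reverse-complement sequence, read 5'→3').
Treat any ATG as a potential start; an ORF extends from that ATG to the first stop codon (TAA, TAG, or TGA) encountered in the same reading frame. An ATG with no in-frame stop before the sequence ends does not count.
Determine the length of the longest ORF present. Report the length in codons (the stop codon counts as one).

Reverse complement (5'→3'): CCTAGTATTCCATTGGTAACCTTCGCTAATTCATAATAGTGTCAGCCCATAAGGGG
Frame +1: CCC CTT ATG GGC TGA CAC TAT TAT GAA TTA GCG AAG GTT ACC AAT GGA ATA CTA — ATG at 7, stop TGA at 13 → 9 nt.
Frame +2: CCC TTA TGG GCT GAC ACT ATT ATG AAT TAG CGA AGG TTA CCA ATG GAA TAC TAG — ATG at 23, stop TAG at 29 → 9 nt; ATG at 44, stop TAG at 53 → 12 nt.
Frame +3: CCT TAT GGG CTG ACA CTA TTA TGA ATT AGC GAA GGT TAC CAA TGG AAT ACT AGG — no ATG→stop ORF.
Frame -1: CCT AGT ATT CCA TTG GTA ACC TTC GCT AAT TCA TAA TAG TGT CAG CCC ATA AGG — no ATG→stop ORF.
Frame -2: CTA GTA TTC CAT TGG TAA CCT TCG CTA ATT CAT AAT AGT GTC AGC CCA TAA GGG — no ATG→stop ORF.
Frame -3: TAG TAT TCC ATT GGT AAC CTT CGC TAA TTC ATA ATA GTG TCA GCC CAT AAG GGG — no ATG→stop ORF.
Longest: frame +2, positions 44–55, 12 nt = 4 codons = 3 aa. → 4 codons.

4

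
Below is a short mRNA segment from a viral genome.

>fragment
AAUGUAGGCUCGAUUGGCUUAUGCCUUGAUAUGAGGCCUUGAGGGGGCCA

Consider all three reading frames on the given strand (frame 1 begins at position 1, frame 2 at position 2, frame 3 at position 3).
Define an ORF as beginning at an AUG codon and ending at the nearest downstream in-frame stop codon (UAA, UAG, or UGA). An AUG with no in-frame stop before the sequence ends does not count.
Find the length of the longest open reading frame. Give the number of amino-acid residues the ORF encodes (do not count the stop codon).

3

Frame 1: AAU GUA GGC UCG AUU GGC UUA UGC CUU GAU AUG AGG CCU UGA GGG GGC — AUG at 31, stop UGA at 40 → 12 nt.
Frame 2: AUG UAG GCU CGA UUG GCU UAU GCC UUG AUA UGA GGC CUU GAG GGG GCC — AUG at 2, stop UAG at 5 → 6 nt.
Frame 3: UGU AGG CUC GAU UGG CUU AUG CCU UGA UAU GAG GCC UUG AGG GGG CCA — AUG at 21, stop UGA at 27 → 9 nt.
Longest: frame 1, positions 31–42, 12 nt = 4 codons = 3 aa. → 3 amino acids.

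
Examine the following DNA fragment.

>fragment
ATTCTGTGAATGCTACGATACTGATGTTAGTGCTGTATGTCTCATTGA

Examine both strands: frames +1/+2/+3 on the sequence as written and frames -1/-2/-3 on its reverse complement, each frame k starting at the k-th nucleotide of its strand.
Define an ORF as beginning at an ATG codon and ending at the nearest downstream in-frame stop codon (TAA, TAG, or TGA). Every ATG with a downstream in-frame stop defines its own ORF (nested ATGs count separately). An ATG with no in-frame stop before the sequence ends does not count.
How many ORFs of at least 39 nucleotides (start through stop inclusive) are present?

0

Reverse complement (5'→3'): TCAATGAGACATACAGCACTAACATCAGTATCGTAGCATTCACAGAAT
Frame +1: ATT CTG TGA ATG CTA CGA TAC TGA TGT TAG TGC TGT ATG TCT CAT TGA — ATG at 10, stop TGA at 22 → 15 nt; ATG at 37, stop TGA at 46 → 12 nt.
Frame +2: TTC TGT GAA TGC TAC GAT ACT GAT GTT AGT GCT GTA TGT CTC ATT — no ATG→stop ORF.
Frame +3: TCT GTG AAT GCT ACG ATA CTG ATG TTA GTG CTG TAT GTC TCA TTG — no ATG→stop ORF.
Frame -1: TCA ATG AGA CAT ACA GCA CTA ACA TCA GTA TCG TAG CAT TCA CAG AAT — ATG at 4, stop TAG at 34 → 33 nt.
Frame -2: CAA TGA GAC ATA CAG CAC TAA CAT CAG TAT CGT AGC ATT CAC AGA — no ATG→stop ORF.
Frame -3: AAT GAG ACA TAC AGC ACT AAC ATC AGT ATC GTA GCA TTC ACA GAA — no ATG→stop ORF.
No ORF reaches 39 nucleotides. Count = 0.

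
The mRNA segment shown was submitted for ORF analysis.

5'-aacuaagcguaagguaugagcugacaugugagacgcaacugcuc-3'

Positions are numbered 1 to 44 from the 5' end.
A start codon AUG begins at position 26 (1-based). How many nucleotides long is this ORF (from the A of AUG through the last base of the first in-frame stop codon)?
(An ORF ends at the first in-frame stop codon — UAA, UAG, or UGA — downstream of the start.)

Codons from position 26: AUG (26–28), UGA (29–31).
UGA is the first in-frame stop; ORF spans 26–31, 6 nucleotides.

6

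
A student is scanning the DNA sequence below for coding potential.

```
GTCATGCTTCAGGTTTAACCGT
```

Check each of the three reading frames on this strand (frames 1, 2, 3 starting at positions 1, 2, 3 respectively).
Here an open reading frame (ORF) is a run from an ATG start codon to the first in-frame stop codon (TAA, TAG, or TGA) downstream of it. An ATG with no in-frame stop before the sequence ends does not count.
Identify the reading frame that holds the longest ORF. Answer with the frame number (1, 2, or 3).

1

Frame 1: GTC ATG CTT CAG GTT TAA CCG — ATG at 4, stop TAA at 16 → 15 nt.
Frame 2: TCA TGC TTC AGG TTT AAC CGT — no ATG→stop ORF.
Frame 3: CAT GCT TCA GGT TTA ACC — no ATG→stop ORF.
Longest ORF is 15 nt in frame 1 (positions 4–18).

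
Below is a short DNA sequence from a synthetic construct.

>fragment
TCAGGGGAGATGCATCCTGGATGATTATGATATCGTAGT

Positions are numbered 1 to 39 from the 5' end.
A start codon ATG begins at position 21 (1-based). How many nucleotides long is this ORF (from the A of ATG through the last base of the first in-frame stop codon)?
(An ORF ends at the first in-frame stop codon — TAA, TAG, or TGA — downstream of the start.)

18

Codons from position 21: ATG (21–23), ATT (24–26), ATG (27–29), ATA (30–32), TCG (33–35), TAG (36–38).
TAG is the first in-frame stop; ORF spans 21–38, 18 nucleotides.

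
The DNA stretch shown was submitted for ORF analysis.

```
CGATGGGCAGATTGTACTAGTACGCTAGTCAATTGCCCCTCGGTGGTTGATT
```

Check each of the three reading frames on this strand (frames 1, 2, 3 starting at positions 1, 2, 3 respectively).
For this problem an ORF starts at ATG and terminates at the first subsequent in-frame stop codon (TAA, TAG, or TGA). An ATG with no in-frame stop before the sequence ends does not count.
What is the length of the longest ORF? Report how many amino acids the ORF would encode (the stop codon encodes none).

5

Frame 1: CGA TGG GCA GAT TGT ACT AGT ACG CTA GTC AAT TGC CCC TCG GTG GTT GAT — no ATG→stop ORF.
Frame 2: GAT GGG CAG ATT GTA CTA GTA CGC TAG TCA ATT GCC CCT CGG TGG TTG ATT — no ATG→stop ORF.
Frame 3: ATG GGC AGA TTG TAC TAG TAC GCT AGT CAA TTG CCC CTC GGT GGT TGA — ATG at 3, stop TAG at 18 → 18 nt.
Longest: frame 3, positions 3–20, 18 nt = 6 codons = 5 aa. → 5 amino acids.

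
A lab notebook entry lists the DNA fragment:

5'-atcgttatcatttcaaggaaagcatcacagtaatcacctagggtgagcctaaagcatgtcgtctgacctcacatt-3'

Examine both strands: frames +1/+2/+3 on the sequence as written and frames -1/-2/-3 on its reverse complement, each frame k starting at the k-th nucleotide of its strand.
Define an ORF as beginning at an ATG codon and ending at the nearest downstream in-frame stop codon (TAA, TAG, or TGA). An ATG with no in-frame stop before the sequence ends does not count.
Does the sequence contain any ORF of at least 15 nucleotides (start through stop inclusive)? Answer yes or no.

Reverse complement (5'→3'): AATGTGAGGTCAGACGACATGCTTTAGGCTCACCCTAGGTGATTACTGTGATGCTTTCCTTGAAATGATAACGAT
Frame +1: ATC GTT ATC ATT TCA AGG AAA GCA TCA CAG TAA TCA CCT AGG GTG AGC CTA AAG CAT GTC GTC TGA CCT CAC ATT — no ATG→stop ORF.
Frame +2: TCG TTA TCA TTT CAA GGA AAG CAT CAC AGT AAT CAC CTA GGG TGA GCC TAA AGC ATG TCG TCT GAC CTC ACA — no ATG→stop ORF.
Frame +3: CGT TAT CAT TTC AAG GAA AGC ATC ACA GTA ATC ACC TAG GGT GAG CCT AAA GCA TGT CGT CTG ACC TCA CAT — no ATG→stop ORF.
Frame -1: AAT GTG AGG TCA GAC GAC ATG CTT TAG GCT CAC CCT AGG TGA TTA CTG TGA TGC TTT CCT TGA AAT GAT AAC GAT — ATG at 19, stop TAG at 25 → 9 nt.
Frame -2: ATG TGA GGT CAG ACG ACA TGC TTT AGG CTC ACC CTA GGT GAT TAC TGT GAT GCT TTC CTT GAA ATG ATA ACG — ATG at 2, stop TGA at 5 → 6 nt.
Frame -3: TGT GAG GTC AGA CGA CAT GCT TTA GGC TCA CCC TAG GTG ATT ACT GTG ATG CTT TCC TTG AAA TGA TAA CGA — ATG at 51, stop TGA at 66 → 18 nt.
Frame -3 has an ORF of 18 nucleotides (positions 51–68) ≥ 15, so yes.

yes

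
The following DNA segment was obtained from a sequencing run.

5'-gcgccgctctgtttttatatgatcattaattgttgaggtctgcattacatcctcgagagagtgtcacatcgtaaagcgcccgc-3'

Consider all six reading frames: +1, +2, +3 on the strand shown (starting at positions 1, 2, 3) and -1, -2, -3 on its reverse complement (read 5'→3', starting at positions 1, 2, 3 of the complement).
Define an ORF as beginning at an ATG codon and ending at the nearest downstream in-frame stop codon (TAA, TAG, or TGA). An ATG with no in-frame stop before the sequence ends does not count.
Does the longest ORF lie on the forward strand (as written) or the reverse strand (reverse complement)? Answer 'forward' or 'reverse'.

forward

Reverse complement (5'→3'): GCGGGCGCTTTACGATGTGACACTCTCTCGAGGATGTAATGCAGACCTCAACAATTAATGATCATATAAAAACAGAGCGGCGC
Frame +1: GCG CCG CTC TGT TTT TAT ATG ATC ATT AAT TGT TGA GGT CTG CAT TAC ATC CTC GAG AGA GTG TCA CAT CGT AAA GCG CCC — ATG at 19, stop TGA at 34 → 18 nt.
Frame +2: CGC CGC TCT GTT TTT ATA TGA TCA TTA ATT GTT GAG GTC TGC ATT ACA TCC TCG AGA GAG TGT CAC ATC GTA AAG CGC CCG — no ATG→stop ORF.
Frame +3: GCC GCT CTG TTT TTA TAT GAT CAT TAA TTG TTG AGG TCT GCA TTA CAT CCT CGA GAG AGT GTC ACA TCG TAA AGC GCC CGC — no ATG→stop ORF.
Frame -1: GCG GGC GCT TTA CGA TGT GAC ACT CTC TCG AGG ATG TAA TGC AGA CCT CAA CAA TTA ATG ATC ATA TAA AAA CAG AGC GGC — ATG at 34, stop TAA at 37 → 6 nt; ATG at 58, stop TAA at 67 → 12 nt.
Frame -2: CGG GCG CTT TAC GAT GTG ACA CTC TCT CGA GGA TGT AAT GCA GAC CTC AAC AAT TAA TGA TCA TAT AAA AAC AGA GCG GCG — no ATG→stop ORF.
Frame -3: GGG CGC TTT ACG ATG TGA CAC TCT CTC GAG GAT GTA ATG CAG ACC TCA ACA ATT AAT GAT CAT ATA AAA ACA GAG CGG CGC — ATG at 15, stop TGA at 18 → 6 nt.
Forward-strand max 18 nt; reverse-strand max 12 nt. The forward strand has the longer ORF.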